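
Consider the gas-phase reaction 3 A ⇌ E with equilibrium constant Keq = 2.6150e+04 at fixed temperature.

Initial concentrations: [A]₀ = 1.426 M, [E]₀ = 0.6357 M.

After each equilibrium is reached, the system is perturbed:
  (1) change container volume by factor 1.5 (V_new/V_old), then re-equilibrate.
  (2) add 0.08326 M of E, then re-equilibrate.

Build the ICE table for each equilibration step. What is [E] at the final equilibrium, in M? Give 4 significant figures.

[E]_eq = 0.8135 M

Q₀ = 0.2192 vs Keq = 2.6150e+04 ⇒ Q<K, forward
Step 1:
                  A         E
  init        1.426    0.6357
  Δ          -1.391    0.4637
  eq        0.03477     1.099
  solve Keq expr → x = 0.4637; check Q = 2.6150e+04
Then change container volume by factor 1.5 (V_new/V_old).
Step 2:
                  A         E
  init      0.02318     0.733
  Δ        0.007162 -0.002387
  eq        0.03034    0.7306
  solve Keq expr → x = -0.002387; check Q = 2.6150e+04
Then add 0.08326 M of E.
Step 3:
                  A         E
  init      0.03034    0.8138
  Δ        0.001107 -3.6891e-04
  eq        0.03145    0.8135
  solve Keq expr → x = -3.6891e-04; check Q = 2.6150e+04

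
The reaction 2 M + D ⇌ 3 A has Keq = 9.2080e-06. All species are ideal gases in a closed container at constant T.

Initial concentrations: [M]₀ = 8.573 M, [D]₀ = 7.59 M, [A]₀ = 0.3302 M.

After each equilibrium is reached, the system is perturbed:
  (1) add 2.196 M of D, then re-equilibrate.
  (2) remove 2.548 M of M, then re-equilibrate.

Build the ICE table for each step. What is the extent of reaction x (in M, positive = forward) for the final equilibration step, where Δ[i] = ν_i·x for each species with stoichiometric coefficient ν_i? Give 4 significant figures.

Q₀ = 6.4539e-05 vs Keq = 9.2080e-06 ⇒ Q>K, reverse
Step 1:
                   M          D          A
  init         8.573       7.59     0.3302
  Δ           0.1039    0.05196    -0.1559
  eq           8.677      7.642     0.1743
  solve Keq expr → x = -0.05196; check Q = 9.2080e-06
Then add 2.196 M of D.
Step 2:
                   M          D          A
  init         8.677      9.838     0.1743
  Δ         -0.01009  -0.005045    0.01513
  eq           8.667      9.833     0.1895
  solve Keq expr → x = 0.005045; check Q = 9.2080e-06
Then remove 2.548 M of M.
Step 3:
                   M          D          A
  init         6.119      9.833     0.1895
  Δ          0.02584    0.01292   -0.03875
  eq           6.145      9.846     0.1507
  solve Keq expr → x = -0.01292; check Q = 9.2080e-06

x = -0.01292 M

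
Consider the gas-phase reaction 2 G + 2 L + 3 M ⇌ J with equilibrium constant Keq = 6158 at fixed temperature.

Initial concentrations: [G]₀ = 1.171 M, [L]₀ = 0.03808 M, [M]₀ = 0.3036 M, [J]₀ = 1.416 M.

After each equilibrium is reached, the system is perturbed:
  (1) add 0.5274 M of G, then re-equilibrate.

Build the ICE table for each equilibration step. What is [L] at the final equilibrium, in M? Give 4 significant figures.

Q₀ = 2.5448e+04 vs Keq = 6158 ⇒ Q>K, reverse
Step 1:
                    G           L           M           J
  init          1.171     0.03808      0.3036       1.416
  Δ           0.02519     0.02519     0.03779     -0.0126
  eq            1.196     0.06327      0.3414       1.403
  solve Keq expr → x = -0.0126; check Q = 6158
Then add 0.5274 M of G.
Step 2:
                    G           L           M           J
  init          1.724     0.06327      0.3414       1.403
  Δ          -0.01433    -0.01433     -0.0215    0.007165
  eq            1.709     0.04894      0.3199       1.411
  solve Keq expr → x = 0.007165; check Q = 6158

[L]_eq = 0.04894 M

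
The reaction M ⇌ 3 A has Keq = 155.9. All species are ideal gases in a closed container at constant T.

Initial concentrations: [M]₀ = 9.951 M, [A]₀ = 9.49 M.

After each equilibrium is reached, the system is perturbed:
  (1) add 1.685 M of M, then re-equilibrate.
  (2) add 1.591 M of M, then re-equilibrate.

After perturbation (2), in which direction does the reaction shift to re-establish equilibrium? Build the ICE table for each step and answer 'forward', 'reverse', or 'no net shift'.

Q₀ = 85.89 vs Keq = 155.9 ⇒ Q<K, forward
Step 1:
                   M          A
  Initial      9.951       9.49
  Change     -0.6143      1.843
  Equil        9.337      11.33
  solve Keq expr → x = 0.6143; check Q = 155.9
Then add 1.685 M of M.
Step 2:
                   M          A
  Initial      11.02      11.33
  Change     -0.1915     0.5746
  Equil        10.83      11.91
  solve Keq expr → x = 0.1915; check Q = 155.9
Then add 1.591 M of M.
Step 3:
                   M          A
  Initial      12.42      11.91
  Change     -0.1669     0.5006
  Equil        12.25      12.41
  solve Keq expr → x = 0.1669; check Q = 155.9

Direction: forward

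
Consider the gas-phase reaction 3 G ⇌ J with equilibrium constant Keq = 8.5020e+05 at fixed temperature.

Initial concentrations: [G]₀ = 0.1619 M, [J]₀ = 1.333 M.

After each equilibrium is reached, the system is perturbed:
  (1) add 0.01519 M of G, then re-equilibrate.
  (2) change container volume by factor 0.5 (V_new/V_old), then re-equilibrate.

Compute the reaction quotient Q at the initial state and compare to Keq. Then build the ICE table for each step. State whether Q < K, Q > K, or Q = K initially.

Q₀ = 314.1; Q < K (proceeds forward)

Q₀ = 314.1 vs Keq = 8.5020e+05 ⇒ Q<K, forward
Step 1:
                    G           J
  Initial      0.1619       1.333
  Change      -0.1501     0.05005
  Equil       0.01176       1.383
  solve Keq expr → x = 0.05005; check Q = 8.5020e+05
Then add 0.01519 M of G.
Step 2:
                    G           J
  Initial     0.02695       1.383
  Change     -0.01518    0.005059
  Equil       0.01178       1.388
  solve Keq expr → x = 0.005059; check Q = 8.5020e+05
Then change container volume by factor 0.5 (V_new/V_old).
Step 3:
                    G           J
  Initial     0.02355       2.776
  Change    -0.008709    0.002903
  Equil       0.01484       2.779
  solve Keq expr → x = 0.002903; check Q = 8.5020e+05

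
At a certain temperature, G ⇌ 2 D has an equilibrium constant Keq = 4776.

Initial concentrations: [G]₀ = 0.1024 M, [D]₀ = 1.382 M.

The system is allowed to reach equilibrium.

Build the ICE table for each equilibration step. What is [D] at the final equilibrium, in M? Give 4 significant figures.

Q₀ = 18.65 vs Keq = 4776 ⇒ Q<K, forward
Step 1:
                  G         D
  Initial    0.1024     1.382
  Change    -0.1019    0.2037
  Equil   5.2651e-04     1.586
  solve Keq expr → x = 0.1019; check Q = 4776

[D]_eq = 1.586 M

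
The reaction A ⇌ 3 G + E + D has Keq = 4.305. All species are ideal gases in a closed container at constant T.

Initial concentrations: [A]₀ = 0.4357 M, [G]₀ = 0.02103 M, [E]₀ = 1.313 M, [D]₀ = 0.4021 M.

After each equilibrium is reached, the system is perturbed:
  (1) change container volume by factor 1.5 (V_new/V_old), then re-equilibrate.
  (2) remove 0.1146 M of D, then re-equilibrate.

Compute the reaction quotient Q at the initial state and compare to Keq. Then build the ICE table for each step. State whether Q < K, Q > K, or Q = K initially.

Q₀ = 1.1270e-05; Q < K (proceeds forward)

Q₀ = 1.1270e-05 vs Keq = 4.305 ⇒ Q<K, forward
Step 1:
                   A          G          E          D
  Initial     0.4357    0.02103      1.313     0.4021
  Change     -0.2782     0.8346     0.2782     0.2782
  Equil       0.1575     0.8556      1.591     0.6803
  solve Keq expr → x = 0.2782; check Q = 4.305
Then change container volume by factor 1.5 (V_new/V_old).
Step 2:
                   A          G          E          D
  Initial      0.105     0.5704      1.061     0.4535
  Change    -0.05364     0.1609    0.05364    0.05364
  Equil      0.05136     0.7313      1.114     0.5072
  solve Keq expr → x = 0.05364; check Q = 4.305
Then remove 0.1146 M of D.
Step 3:
                   A          G          E          D
  Initial    0.05136     0.7313      1.114     0.3926
  Change   -0.007019    0.02106   0.007019   0.007019
  Equil      0.04434     0.7524      1.121     0.3996
  solve Keq expr → x = 0.007019; check Q = 4.305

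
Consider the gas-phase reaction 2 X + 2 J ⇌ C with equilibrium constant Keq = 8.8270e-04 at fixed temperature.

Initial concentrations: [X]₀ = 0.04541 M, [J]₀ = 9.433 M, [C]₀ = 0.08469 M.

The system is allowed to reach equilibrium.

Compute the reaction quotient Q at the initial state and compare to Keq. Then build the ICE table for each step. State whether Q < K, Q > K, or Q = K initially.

Q₀ = 0.4616 vs Keq = 8.8270e-04 ⇒ Q>K, reverse
Step 1:
                   X          J          C
  Initial    0.04541      9.433    0.08469
  Change      0.1624     0.1624   -0.08118
  Equil       0.2078      9.595   0.003508
  solve Keq expr → x = -0.08118; check Q = 8.8270e-04

Q₀ = 0.4616; Q > K (proceeds reverse)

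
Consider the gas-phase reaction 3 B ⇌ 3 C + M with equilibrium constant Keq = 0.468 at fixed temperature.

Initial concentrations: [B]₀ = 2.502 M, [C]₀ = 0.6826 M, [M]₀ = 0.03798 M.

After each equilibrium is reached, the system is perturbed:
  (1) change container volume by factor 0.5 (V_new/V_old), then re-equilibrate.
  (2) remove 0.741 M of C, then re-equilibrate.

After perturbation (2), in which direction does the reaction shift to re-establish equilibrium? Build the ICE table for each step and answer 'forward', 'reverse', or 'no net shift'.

Direction: forward

Q₀ = 7.7124e-04 vs Keq = 0.468 ⇒ Q<K, forward
Step 1:
                  B         C         M
  Initial     2.502    0.6826   0.03798
  Change    -0.9767    0.9767    0.3256
  Equil       1.525     1.659    0.3635
  solve Keq expr → x = 0.3256; check Q = 0.468
Then change container volume by factor 0.5 (V_new/V_old).
Step 2:
                  B         C         M
  Initial     3.051     3.319    0.7271
  Change     0.2915   -0.2915  -0.09718
  Equil       3.342     3.027    0.6299
  solve Keq expr → x = -0.09718; check Q = 0.468
Then remove 0.741 M of C.
Step 3:
                  B         C         M
  Initial     3.342     2.286    0.6299
  Change    -0.3165    0.3165    0.1055
  Equil       3.026     2.603    0.7354
  solve Keq expr → x = 0.1055; check Q = 0.468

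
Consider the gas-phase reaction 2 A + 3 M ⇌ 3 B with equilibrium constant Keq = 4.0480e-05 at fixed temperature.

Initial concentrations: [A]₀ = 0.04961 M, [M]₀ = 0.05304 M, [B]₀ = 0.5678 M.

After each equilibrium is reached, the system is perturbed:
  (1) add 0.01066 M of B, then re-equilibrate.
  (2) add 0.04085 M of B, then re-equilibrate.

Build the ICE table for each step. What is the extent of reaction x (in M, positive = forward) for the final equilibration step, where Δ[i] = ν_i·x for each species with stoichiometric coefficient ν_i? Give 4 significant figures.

Q₀ = 4.9847e+05 vs Keq = 4.0480e-05 ⇒ Q>K, reverse
Step 1:
                   A          M          B
  Initial    0.04961    0.05304     0.5678
  Change      0.3707     0.5561    -0.5561
  Equil       0.4203     0.6091    0.01174
  solve Keq expr → x = -0.1854; check Q = 4.0480e-05
Then add 0.01066 M of B.
Step 2:
                   A          M          B
  Initial     0.4203     0.6091     0.0224
  Change    0.006887    0.01033   -0.01033
  Equil       0.4272     0.6194    0.01206
  solve Keq expr → x = -0.003444; check Q = 4.0480e-05
Then add 0.04085 M of B.
Step 3:
                   A          M          B
  Initial     0.4272     0.6194    0.05291
  Change     0.02637    0.03956   -0.03956
  Equil       0.4536      0.659    0.01336
  solve Keq expr → x = -0.01319; check Q = 4.0480e-05

x = -0.01319 M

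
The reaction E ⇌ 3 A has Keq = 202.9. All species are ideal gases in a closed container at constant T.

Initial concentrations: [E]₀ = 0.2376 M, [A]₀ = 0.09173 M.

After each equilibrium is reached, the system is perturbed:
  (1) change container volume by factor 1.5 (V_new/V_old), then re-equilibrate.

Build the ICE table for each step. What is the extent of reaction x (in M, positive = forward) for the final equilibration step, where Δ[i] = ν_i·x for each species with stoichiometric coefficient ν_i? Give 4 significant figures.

Q₀ = 0.003249 vs Keq = 202.9 ⇒ Q<K, forward
Step 1:
                   E          A
  Initial     0.2376    0.09173
  Change     -0.2351     0.7053
  Equil     0.002496      0.797
  solve Keq expr → x = 0.2351; check Q = 202.9
Then change container volume by factor 1.5 (V_new/V_old).
Step 2:
                   E          A
  Initial   0.001664     0.5314
  Change  -9.1278e-04   0.002738
  Equil   7.5091e-04     0.5341
  solve Keq expr → x = 9.1278e-04; check Q = 202.9

x = 9.1278e-04 M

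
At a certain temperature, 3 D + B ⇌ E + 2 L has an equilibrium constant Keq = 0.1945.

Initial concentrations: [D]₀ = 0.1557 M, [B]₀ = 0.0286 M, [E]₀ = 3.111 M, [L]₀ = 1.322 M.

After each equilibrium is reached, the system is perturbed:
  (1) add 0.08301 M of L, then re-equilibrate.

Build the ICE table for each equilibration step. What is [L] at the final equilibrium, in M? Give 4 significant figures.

Q₀ = 5.0365e+04 vs Keq = 0.1945 ⇒ Q>K, reverse
Step 1:
                    D           B           E           L
  init         0.1557      0.0286       3.111       1.322
  Δ             1.416      0.4719     -0.4719     -0.9437
  eq            1.571      0.5005       2.639      0.3783
  solve Keq expr → x = -0.4719; check Q = 0.1945
Then add 0.08301 M of L.
Step 2:
                    D           B           E           L
  init          1.571      0.5005       2.639      0.4613
  Δ            0.0697     0.02323    -0.02323    -0.04647
  eq            1.641      0.5237       2.616      0.4148
  solve Keq expr → x = -0.02323; check Q = 0.1945

[L]_eq = 0.4148 M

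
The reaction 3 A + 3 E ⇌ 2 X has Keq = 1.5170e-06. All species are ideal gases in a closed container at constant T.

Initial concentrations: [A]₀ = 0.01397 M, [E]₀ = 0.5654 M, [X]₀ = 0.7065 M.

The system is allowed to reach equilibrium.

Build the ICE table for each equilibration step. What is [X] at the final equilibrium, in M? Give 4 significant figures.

Q₀ = 1.0129e+06 vs Keq = 1.5170e-06 ⇒ Q>K, reverse
Step 1:
                   A          E          X
  init       0.01397     0.5654     0.7065
  Δ            1.056      1.056    -0.7037
  eq            1.07      1.621   0.002811
  solve Keq expr → x = -0.3518; check Q = 1.5170e-06

[X]_eq = 0.002811 M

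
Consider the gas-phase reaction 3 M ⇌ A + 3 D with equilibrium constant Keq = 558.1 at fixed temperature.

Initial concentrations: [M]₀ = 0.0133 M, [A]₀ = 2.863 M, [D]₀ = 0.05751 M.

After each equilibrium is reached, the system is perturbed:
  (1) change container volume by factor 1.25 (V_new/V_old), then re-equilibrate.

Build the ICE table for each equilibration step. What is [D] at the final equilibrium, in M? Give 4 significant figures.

[D]_eq = 0.04883 M

Q₀ = 231.5 vs Keq = 558.1 ⇒ Q<K, forward
Step 1:
                  M         A         D
  I          0.0133     2.863   0.05751
  C       -0.002883 9.6103e-04  0.002883
  E         0.01042     2.864   0.06039
  solve Keq expr → x = 9.6103e-04; check Q = 558.1
Then change container volume by factor 1.25 (V_new/V_old).
Step 2:
                  M         A         D
  I        0.008334     2.291   0.04831
  C       -5.1475e-04 1.7158e-04 5.1475e-04
  E        0.007819     2.291   0.04883
  solve Keq expr → x = 1.7158e-04; check Q = 558.1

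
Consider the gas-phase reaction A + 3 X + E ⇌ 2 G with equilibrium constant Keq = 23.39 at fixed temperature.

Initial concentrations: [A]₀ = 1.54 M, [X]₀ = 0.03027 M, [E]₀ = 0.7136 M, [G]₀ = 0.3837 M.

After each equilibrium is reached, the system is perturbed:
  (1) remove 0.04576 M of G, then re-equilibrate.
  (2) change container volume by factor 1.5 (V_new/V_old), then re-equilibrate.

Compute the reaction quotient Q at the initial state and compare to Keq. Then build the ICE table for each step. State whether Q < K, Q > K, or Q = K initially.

Q₀ = 4830; Q > K (proceeds reverse)

Q₀ = 4830 vs Keq = 23.39 ⇒ Q>K, reverse
Step 1:
                   A          X          E          G
  I             1.54    0.03027     0.7136     0.3837
  C          0.03968      0.119    0.03968   -0.07935
  E             1.58     0.1493     0.7533     0.3043
  solve Keq expr → x = -0.03968; check Q = 23.39
Then remove 0.04576 M of G.
Step 2:
                   A          X          E          G
  I             1.58     0.1493     0.7533     0.2586
  C        -0.004069   -0.01221  -0.004069   0.008138
  E            1.576     0.1371     0.7492     0.2667
  solve Keq expr → x = 0.004069; check Q = 23.39
Then change container volume by factor 1.5 (V_new/V_old).
Step 3:
                   A          X          E          G
  I             1.05     0.0914     0.4995     0.1778
  C          0.01095    0.03286    0.01095   -0.02191
  E            1.061     0.1243     0.5104     0.1559
  solve Keq expr → x = -0.01095; check Q = 23.39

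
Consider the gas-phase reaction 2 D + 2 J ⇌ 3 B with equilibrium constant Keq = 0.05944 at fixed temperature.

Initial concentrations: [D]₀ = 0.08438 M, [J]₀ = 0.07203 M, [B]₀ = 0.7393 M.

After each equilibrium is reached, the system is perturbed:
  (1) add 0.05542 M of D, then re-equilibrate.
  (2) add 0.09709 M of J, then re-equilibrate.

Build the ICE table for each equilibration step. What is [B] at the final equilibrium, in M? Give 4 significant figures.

Q₀ = 1.0938e+04 vs Keq = 0.05944 ⇒ Q>K, reverse
Step 1:
                  D         J         B
  init      0.08438   0.07203    0.7393
  Δ          0.3965    0.3965   -0.5948
  eq         0.4809    0.4686    0.1445
  solve Keq expr → x = -0.1983; check Q = 0.05944
Then add 0.05542 M of D.
Step 2:
                  D         J         B
  init       0.5363    0.4686    0.1445
  Δ       -0.005696 -0.005696  0.008544
  eq         0.5306    0.4629    0.1531
  solve Keq expr → x = 0.002848; check Q = 0.05944
Then add 0.09709 M of J.
Step 3:
                  D         J         B
  init       0.5306    0.5599    0.1531
  Δ        -0.01077  -0.01077   0.01615
  eq         0.5199    0.5492    0.1692
  solve Keq expr → x = 0.005385; check Q = 0.05944

[B]_eq = 0.1692 M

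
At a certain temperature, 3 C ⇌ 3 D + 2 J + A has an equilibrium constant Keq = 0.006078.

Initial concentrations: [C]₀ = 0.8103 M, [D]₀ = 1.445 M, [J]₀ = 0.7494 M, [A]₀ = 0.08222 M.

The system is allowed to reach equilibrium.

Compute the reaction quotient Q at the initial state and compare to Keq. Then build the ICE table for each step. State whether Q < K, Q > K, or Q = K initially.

Q₀ = 0.2619; Q > K (proceeds reverse)

Q₀ = 0.2619 vs Keq = 0.006078 ⇒ Q>K, reverse
Step 1:
                  C         D         J         A
  Initial    0.8103     1.445    0.7494   0.08222
  Change     0.2174   -0.2174   -0.1449  -0.07246
  Equil       1.028     1.228    0.6045  0.009759
  solve Keq expr → x = -0.07246; check Q = 0.006078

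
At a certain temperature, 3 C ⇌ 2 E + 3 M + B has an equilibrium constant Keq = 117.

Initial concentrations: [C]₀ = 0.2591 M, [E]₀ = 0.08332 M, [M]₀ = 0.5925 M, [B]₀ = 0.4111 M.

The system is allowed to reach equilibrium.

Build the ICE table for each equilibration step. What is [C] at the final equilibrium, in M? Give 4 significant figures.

[C]_eq = 0.04757 M

Q₀ = 0.03413 vs Keq = 117 ⇒ Q<K, forward
Step 1:
                    C           E           M           B
  Initial      0.2591     0.08332      0.5925      0.4111
  Change      -0.2115       0.141      0.2115     0.07051
  Equil       0.04757      0.2243       0.804      0.4816
  solve Keq expr → x = 0.07051; check Q = 117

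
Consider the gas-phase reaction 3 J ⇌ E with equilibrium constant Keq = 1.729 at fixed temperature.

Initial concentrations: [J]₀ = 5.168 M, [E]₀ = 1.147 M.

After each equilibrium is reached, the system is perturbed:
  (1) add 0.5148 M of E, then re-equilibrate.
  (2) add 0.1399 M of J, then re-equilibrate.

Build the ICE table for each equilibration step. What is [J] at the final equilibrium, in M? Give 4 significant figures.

Q₀ = 0.00831 vs Keq = 1.729 ⇒ Q<K, forward
Step 1:
                  J         E
  init        5.168     1.147
  Δ          -4.038     1.346
  eq           1.13     2.493
  solve Keq expr → x = 1.346; check Q = 1.729
Then add 0.5148 M of E.
Step 2:
                  J         E
  init         1.13     3.008
  Δ         0.06984  -0.02328
  eq            1.2     2.985
  solve Keq expr → x = -0.02328; check Q = 1.729
Then add 0.1399 M of J.
Step 3:
                  J         E
  init        1.339     2.985
  Δ         -0.1339   0.04465
  eq          1.206     3.029
  solve Keq expr → x = 0.04465; check Q = 1.729

[J]_eq = 1.206 M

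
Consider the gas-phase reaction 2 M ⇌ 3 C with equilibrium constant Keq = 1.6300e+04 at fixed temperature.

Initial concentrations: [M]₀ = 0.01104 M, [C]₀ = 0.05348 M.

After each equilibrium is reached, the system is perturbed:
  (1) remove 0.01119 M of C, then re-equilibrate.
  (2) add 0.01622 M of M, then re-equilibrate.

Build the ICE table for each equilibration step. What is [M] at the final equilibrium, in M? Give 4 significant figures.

[M]_eq = 1.8695e-04 M

Q₀ = 1.255 vs Keq = 1.6300e+04 ⇒ Q<K, forward
Step 1:
                   M          C
  init       0.01104    0.05348
  Δ          -0.0109    0.01634
  eq      1.4451e-04    0.06982
  solve Keq expr → x = 0.005448; check Q = 1.6300e+04
Then remove 0.01119 M of C.
Step 2:
                   M          C
  init    1.4451e-04    0.05863
  Δ       -3.3167e-05 4.9750e-05
  eq      1.1135e-04    0.05868
  solve Keq expr → x = 1.6583e-05; check Q = 1.6300e+04
Then add 0.01622 M of M.
Step 3:
                   M          C
  init       0.01633    0.05868
  Δ         -0.01614    0.02422
  eq      1.8695e-04     0.0829
  solve Keq expr → x = 0.008072; check Q = 1.6300e+04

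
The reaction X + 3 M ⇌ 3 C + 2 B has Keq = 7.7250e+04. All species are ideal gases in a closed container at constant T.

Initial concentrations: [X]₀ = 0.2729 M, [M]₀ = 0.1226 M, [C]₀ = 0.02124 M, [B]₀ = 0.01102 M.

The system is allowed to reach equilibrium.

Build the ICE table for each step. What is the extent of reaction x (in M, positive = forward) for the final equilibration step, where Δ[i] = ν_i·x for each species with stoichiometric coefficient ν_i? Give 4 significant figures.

Q₀ = 2.3139e-06 vs Keq = 7.7250e+04 ⇒ Q<K, forward
Step 1:
                    X           M           C           B
  I            0.2729      0.1226     0.02124     0.01102
  C           -0.0405     -0.1215      0.1215     0.08099
  E            0.2324    0.001111      0.1427     0.09201
  solve Keq expr → x = 0.0405; check Q = 7.7250e+04

x = 0.0405 M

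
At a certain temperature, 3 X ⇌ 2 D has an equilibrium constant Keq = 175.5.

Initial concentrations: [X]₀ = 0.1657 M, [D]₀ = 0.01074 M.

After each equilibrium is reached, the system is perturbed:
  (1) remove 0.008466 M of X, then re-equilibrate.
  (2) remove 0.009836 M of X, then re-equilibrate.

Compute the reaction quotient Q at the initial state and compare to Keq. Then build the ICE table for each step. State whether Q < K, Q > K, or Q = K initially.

Q₀ = 0.02535 vs Keq = 175.5 ⇒ Q<K, forward
Step 1:
                   X          D
  Initial     0.1657    0.01074
  Change     -0.1282    0.08547
  Equil       0.0375    0.09621
  solve Keq expr → x = 0.04273; check Q = 175.5
Then remove 0.008466 M of X.
Step 2:
                   X          D
  Initial    0.02903    0.09621
  Change    0.007207  -0.004805
  Equil      0.03624     0.0914
  solve Keq expr → x = -0.002402; check Q = 175.5
Then remove 0.009836 M of X.
Step 3:
                   X          D
  Initial    0.02641     0.0914
  Change    0.008349  -0.005566
  Equil      0.03476    0.08584
  solve Keq expr → x = -0.002783; check Q = 175.5

Q₀ = 0.02535; Q < K (proceeds forward)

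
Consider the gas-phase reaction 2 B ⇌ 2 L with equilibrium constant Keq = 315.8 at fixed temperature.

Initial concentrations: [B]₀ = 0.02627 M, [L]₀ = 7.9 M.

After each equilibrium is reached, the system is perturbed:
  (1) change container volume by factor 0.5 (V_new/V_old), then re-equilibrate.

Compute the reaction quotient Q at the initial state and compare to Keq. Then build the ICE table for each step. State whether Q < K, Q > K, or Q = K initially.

Q₀ = 9.0434e+04; Q > K (proceeds reverse)

Q₀ = 9.0434e+04 vs Keq = 315.8 ⇒ Q>K, reverse
Step 1:
                    B           L
  init        0.02627         7.9
  Δ             0.396      -0.396
  eq           0.4223       7.504
  solve Keq expr → x = -0.198; check Q = 315.8
Then change container volume by factor 0.5 (V_new/V_old).
Step 2:
                    B           L
  init         0.8445       15.01
  Δ                 0           0
  eq           0.8445       15.01
  solve Keq expr → x = 0; check Q = 315.8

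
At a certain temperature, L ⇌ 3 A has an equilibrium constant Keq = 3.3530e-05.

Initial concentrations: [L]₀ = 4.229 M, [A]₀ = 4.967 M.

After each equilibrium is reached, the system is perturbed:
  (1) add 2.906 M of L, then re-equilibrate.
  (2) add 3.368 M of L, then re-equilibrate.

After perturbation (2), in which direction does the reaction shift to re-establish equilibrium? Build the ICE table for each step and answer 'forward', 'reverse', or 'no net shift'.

Q₀ = 28.98 vs Keq = 3.3530e-05 ⇒ Q>K, reverse
Step 1:
                  L         A
  init        4.229     4.967
  Δ           1.636    -4.909
  eq          5.865   0.05815
  solve Keq expr → x = -1.636; check Q = 3.3530e-05
Then add 2.906 M of L.
Step 2:
                  L         A
  init        8.771   0.05815
  Δ        -0.00278  0.008341
  eq          8.769   0.06649
  solve Keq expr → x = 0.00278; check Q = 3.3530e-05
Then add 3.368 M of L.
Step 3:
                  L         A
  init        12.14   0.06649
  Δ       -0.002535  0.007604
  eq          12.13    0.0741
  solve Keq expr → x = 0.002535; check Q = 3.3530e-05

Direction: forward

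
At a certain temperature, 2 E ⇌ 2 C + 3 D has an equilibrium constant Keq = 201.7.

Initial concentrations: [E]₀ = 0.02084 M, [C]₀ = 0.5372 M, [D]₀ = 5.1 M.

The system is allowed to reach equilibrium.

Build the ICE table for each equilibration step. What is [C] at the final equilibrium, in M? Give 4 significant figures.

Q₀ = 8.8143e+04 vs Keq = 201.7 ⇒ Q>K, reverse
Step 1:
                  E         C         D
  Initial   0.02084    0.5372       5.1
  Change     0.2156   -0.2156   -0.3234
  Equil      0.2364    0.3216     4.777
  solve Keq expr → x = -0.1078; check Q = 201.7

[C]_eq = 0.3216 M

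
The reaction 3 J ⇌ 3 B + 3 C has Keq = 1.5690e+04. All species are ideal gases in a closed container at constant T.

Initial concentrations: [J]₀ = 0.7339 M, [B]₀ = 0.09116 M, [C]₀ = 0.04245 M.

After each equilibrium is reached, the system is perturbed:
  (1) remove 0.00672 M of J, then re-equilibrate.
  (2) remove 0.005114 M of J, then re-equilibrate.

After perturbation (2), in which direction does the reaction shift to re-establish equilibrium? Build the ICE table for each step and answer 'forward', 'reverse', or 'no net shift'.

Q₀ = 1.4660e-07 vs Keq = 1.5690e+04 ⇒ Q<K, forward
Step 1:
                   J          B          C
  I           0.7339    0.09116    0.04245
  C          -0.7098     0.7098     0.7098
  E          0.02407      0.801     0.7523
  solve Keq expr → x = 0.2366; check Q = 1.5690e+04
Then remove 0.00672 M of J.
Step 2:
                   J          B          C
  I          0.01735      0.801     0.7523
  C         0.006329  -0.006329  -0.006329
  E          0.02368     0.7947      0.746
  solve Keq expr → x = -0.00211; check Q = 1.5690e+04
Then remove 0.005114 M of J.
Step 3:
                   J          B          C
  I          0.01856     0.7947      0.746
  C         0.004818  -0.004818  -0.004818
  E          0.02338     0.7898     0.7411
  solve Keq expr → x = -0.001606; check Q = 1.5690e+04

Direction: reverse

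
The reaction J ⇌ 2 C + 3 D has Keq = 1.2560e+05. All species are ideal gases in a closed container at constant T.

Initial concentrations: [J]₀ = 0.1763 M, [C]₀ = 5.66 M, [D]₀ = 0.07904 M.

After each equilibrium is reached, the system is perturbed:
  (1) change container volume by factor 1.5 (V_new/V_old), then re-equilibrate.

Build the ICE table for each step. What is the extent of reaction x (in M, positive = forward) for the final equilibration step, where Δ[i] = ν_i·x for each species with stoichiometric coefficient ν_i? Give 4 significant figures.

x = 3.4557e-05 M

Q₀ = 0.08973 vs Keq = 1.2560e+05 ⇒ Q<K, forward
Step 1:
                    J           C           D
  Initial      0.1763        5.66     0.07904
  Change      -0.1762      0.3525      0.5287
  Equil    6.4608e-05       6.012      0.6077
  solve Keq expr → x = 0.1762; check Q = 1.2560e+05
Then change container volume by factor 1.5 (V_new/V_old).
Step 2:
                    J           C           D
  Initial  4.3072e-05       4.008      0.4052
  Change  -3.4557e-05  6.9114e-05  1.0367e-04
  Equil    8.5148e-06       4.008      0.4053
  solve Keq expr → x = 3.4557e-05; check Q = 1.2560e+05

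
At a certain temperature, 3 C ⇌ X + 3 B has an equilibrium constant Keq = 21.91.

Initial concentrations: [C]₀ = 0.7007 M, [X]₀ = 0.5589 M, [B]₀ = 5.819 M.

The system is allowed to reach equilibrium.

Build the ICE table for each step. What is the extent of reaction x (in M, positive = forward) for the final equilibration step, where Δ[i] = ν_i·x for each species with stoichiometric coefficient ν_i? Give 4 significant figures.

Q₀ = 320.1 vs Keq = 21.91 ⇒ Q>K, reverse
Step 1:
                   C          X          B
  Initial     0.7007     0.5589      5.819
  Change      0.6149     -0.205    -0.6149
  Equil        1.316     0.3539      5.204
  solve Keq expr → x = -0.205; check Q = 21.91

x = -0.205 M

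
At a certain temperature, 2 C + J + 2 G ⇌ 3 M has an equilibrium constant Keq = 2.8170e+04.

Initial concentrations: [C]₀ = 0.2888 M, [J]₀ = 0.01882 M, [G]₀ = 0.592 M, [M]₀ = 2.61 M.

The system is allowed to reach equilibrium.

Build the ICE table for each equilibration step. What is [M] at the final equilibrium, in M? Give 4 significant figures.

[M]_eq = 2.604 M

Q₀ = 3.2319e+04 vs Keq = 2.8170e+04 ⇒ Q>K, reverse
Step 1:
                   C          J          G          M
  init        0.2888    0.01882      0.592       2.61
  Δ         0.003682   0.001841   0.003682  -0.005523
  eq          0.2925    0.02066     0.5957      2.604
  solve Keq expr → x = -0.001841; check Q = 2.8170e+04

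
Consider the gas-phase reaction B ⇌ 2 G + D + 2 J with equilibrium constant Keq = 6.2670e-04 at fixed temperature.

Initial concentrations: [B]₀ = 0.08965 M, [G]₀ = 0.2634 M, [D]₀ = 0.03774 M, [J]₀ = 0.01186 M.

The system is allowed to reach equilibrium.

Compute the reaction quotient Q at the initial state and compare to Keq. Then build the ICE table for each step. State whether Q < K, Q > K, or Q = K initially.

Q₀ = 4.1082e-06 vs Keq = 6.2670e-04 ⇒ Q<K, forward
Step 1:
                    B           G           D           J
  I           0.08965      0.2634     0.03774     0.01186
  C          -0.03022     0.06043     0.03022     0.06043
  E           0.05943      0.3238     0.06796     0.07229
  solve Keq expr → x = 0.03022; check Q = 6.2670e-04

Q₀ = 4.1082e-06; Q < K (proceeds forward)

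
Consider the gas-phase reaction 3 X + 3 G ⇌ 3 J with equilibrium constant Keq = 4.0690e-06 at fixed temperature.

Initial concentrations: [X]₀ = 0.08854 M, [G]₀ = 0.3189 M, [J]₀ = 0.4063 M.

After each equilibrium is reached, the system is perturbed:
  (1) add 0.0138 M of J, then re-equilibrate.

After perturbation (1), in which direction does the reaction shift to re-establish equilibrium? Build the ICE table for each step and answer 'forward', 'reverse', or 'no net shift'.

Q₀ = 2980 vs Keq = 4.0690e-06 ⇒ Q>K, reverse
Step 1:
                   X          G          J
  I          0.08854     0.3189     0.4063
  C           0.4007     0.4007    -0.4007
  E           0.4892     0.7196    0.00562
  solve Keq expr → x = -0.1336; check Q = 4.0690e-06
Then add 0.0138 M of J.
Step 2:
                   X          G          J
  I           0.4892     0.7196    0.01942
  C          0.01354    0.01354   -0.01354
  E           0.5028     0.7331   0.005884
  solve Keq expr → x = -0.004512; check Q = 4.0690e-06

Direction: reverse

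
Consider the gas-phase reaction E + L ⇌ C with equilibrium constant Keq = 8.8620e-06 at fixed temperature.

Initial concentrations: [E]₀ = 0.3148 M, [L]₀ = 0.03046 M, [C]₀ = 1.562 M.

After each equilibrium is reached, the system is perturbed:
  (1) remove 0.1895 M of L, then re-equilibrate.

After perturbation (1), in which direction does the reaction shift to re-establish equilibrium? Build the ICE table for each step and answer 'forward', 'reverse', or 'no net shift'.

Direction: reverse

Q₀ = 162.9 vs Keq = 8.8620e-06 ⇒ Q>K, reverse
Step 1:
                   E          L          C
  I           0.3148    0.03046      1.562
  C            1.562      1.562     -1.562
  E            1.877      1.592 2.6485e-05
  solve Keq expr → x = -1.562; check Q = 8.8620e-06
Then remove 0.1895 M of L.
Step 2:
                   E          L          C
  I            1.877      1.403 2.6485e-05
  C       3.1517e-06 3.1517e-06 -3.1517e-06
  E            1.877      1.403 2.3334e-05
  solve Keq expr → x = -3.1517e-06; check Q = 8.8620e-06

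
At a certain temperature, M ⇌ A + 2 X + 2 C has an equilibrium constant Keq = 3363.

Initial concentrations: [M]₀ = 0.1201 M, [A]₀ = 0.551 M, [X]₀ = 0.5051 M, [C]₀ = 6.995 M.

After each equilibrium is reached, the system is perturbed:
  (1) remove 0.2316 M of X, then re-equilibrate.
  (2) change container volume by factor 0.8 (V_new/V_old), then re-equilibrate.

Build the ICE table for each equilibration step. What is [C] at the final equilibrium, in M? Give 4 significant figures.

Q₀ = 57.27 vs Keq = 3363 ⇒ Q<K, forward
Step 1:
                  M         A         X         C
  Initial    0.1201     0.551    0.5051     6.995
  Change    -0.1145    0.1145    0.2291    0.2291
  Equil    0.005567    0.6655    0.7342     7.224
  solve Keq expr → x = 0.1145; check Q = 3363
Then remove 0.2316 M of X.
Step 2:
                  M         A         X         C
  Initial  0.005567    0.6655    0.5026     7.224
  Change  -0.002882  0.002882  0.005764  0.005764
  Equil    0.002685    0.6684    0.5083      7.23
  solve Keq expr → x = 0.002882; check Q = 3363
Then change container volume by factor 0.8 (V_new/V_old).
Step 3:
                  M         A         X         C
  Initial  0.003356    0.8355    0.6354     9.037
  Change   0.004545 -0.004545  -0.00909  -0.00909
  Equil    0.007901     0.831    0.6263     9.028
  solve Keq expr → x = -0.004545; check Q = 3363

[C]_eq = 9.028 M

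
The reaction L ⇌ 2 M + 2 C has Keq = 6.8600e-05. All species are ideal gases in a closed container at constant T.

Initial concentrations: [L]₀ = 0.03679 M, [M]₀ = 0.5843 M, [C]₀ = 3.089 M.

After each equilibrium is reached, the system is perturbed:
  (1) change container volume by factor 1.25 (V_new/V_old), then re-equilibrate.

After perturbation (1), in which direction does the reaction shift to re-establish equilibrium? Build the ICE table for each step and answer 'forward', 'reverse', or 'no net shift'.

Q₀ = 88.55 vs Keq = 6.8600e-05 ⇒ Q>K, reverse
Step 1:
                  L         M         C
  init      0.03679    0.5843     3.089
  Δ          0.2912   -0.5824   -0.5824
  eq          0.328  0.001892     2.507
  solve Keq expr → x = -0.2912; check Q = 6.8600e-05
Then change container volume by factor 1.25 (V_new/V_old).
Step 2:
                  L         M         C
  init       0.2624  0.001514     2.005
  Δ       -3.0000e-04 6.0000e-04 6.0000e-04
  eq         0.2621  0.002114     2.006
  solve Keq expr → x = 3.0000e-04; check Q = 6.8600e-05

Direction: forward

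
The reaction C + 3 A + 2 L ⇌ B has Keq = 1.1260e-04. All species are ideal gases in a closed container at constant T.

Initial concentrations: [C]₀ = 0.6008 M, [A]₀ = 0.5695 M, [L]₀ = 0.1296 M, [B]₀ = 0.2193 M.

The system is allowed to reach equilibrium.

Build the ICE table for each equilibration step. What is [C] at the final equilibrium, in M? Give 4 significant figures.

Q₀ = 117.7 vs Keq = 1.1260e-04 ⇒ Q>K, reverse
Step 1:
                   C          A          L          B
  Initial     0.6008     0.5695     0.1296     0.2193
  Change      0.2192     0.6577     0.4385    -0.2192
  Equil         0.82      1.227     0.5681 5.5080e-05
  solve Keq expr → x = -0.2192; check Q = 1.1260e-04

[C]_eq = 0.82 M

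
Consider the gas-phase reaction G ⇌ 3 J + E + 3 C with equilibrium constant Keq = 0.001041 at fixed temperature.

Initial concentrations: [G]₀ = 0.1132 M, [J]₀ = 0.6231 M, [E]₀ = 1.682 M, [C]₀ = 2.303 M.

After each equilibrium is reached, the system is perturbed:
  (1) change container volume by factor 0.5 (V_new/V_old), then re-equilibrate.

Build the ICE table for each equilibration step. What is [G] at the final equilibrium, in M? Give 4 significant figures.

Q₀ = 43.91 vs Keq = 0.001041 ⇒ Q>K, reverse
Step 1:
                  G         J         E         C
  Initial    0.1132    0.6231     1.682     2.303
  Change      0.196   -0.5881    -0.196   -0.5881
  Equil      0.3092   0.03502     1.486     1.715
  solve Keq expr → x = -0.196; check Q = 0.001041
Then change container volume by factor 0.5 (V_new/V_old).
Step 2:
                  G         J         E         C
  Initial    0.6185   0.07004     2.972      3.43
  Change    0.01735  -0.05206  -0.01735  -0.05206
  Equil      0.6358   0.01798     2.955     3.378
  solve Keq expr → x = -0.01735; check Q = 0.001041

[G]_eq = 0.6358 M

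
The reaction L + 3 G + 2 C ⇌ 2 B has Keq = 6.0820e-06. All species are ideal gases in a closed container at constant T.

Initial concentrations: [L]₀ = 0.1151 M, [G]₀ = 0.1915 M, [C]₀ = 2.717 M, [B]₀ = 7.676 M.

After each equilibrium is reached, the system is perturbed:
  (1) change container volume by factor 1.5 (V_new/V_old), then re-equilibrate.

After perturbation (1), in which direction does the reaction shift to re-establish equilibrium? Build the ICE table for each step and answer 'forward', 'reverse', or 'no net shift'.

Q₀ = 9874 vs Keq = 6.0820e-06 ⇒ Q>K, reverse
Step 1:
                    L           G           C           B
  Initial      0.1151      0.1915       2.717       7.676
  Change        3.207       9.621       6.414      -6.414
  Equil         3.322       9.813       9.131       1.262
  solve Keq expr → x = -3.207; check Q = 6.0820e-06
Then change container volume by factor 1.5 (V_new/V_old).
Step 2:
                    L           G           C           B
  Initial       2.215       6.542       6.088      0.8412
  Change       0.1869      0.5606      0.3737     -0.3737
  Equil         2.402       7.103       6.461      0.4674
  solve Keq expr → x = -0.1869; check Q = 6.0820e-06

Direction: reverse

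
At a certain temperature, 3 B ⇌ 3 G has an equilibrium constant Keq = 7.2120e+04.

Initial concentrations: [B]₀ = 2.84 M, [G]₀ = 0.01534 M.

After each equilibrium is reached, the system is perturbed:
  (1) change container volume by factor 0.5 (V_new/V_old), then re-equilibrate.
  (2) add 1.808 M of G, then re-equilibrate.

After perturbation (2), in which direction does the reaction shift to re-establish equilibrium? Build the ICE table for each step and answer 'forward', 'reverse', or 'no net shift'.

Q₀ = 1.5759e-07 vs Keq = 7.2120e+04 ⇒ Q<K, forward
Step 1:
                  B         G
  Initial      2.84   0.01534
  Change     -2.773     2.773
  Equil     0.06699     2.788
  solve Keq expr → x = 0.9243; check Q = 7.2120e+04
Then change container volume by factor 0.5 (V_new/V_old).
Step 2:
                  B         G
  Initial     0.134     5.577
  Change          0         0
  Equil       0.134     5.577
  solve Keq expr → x = 0; check Q = 7.2120e+04
Then add 1.808 M of G.
Step 3:
                  B         G
  Initial     0.134     7.385
  Change    0.04242  -0.04242
  Equil      0.1764     7.342
  solve Keq expr → x = -0.01414; check Q = 7.2120e+04

Direction: reverse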